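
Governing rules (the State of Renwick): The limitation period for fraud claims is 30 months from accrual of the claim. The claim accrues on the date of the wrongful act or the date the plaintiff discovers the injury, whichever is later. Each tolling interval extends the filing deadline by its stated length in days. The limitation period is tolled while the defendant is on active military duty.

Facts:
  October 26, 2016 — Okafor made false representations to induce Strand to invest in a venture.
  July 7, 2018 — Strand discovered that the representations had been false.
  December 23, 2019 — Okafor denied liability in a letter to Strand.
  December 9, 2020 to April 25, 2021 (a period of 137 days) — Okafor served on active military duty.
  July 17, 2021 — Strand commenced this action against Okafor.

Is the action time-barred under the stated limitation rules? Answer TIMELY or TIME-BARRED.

TIME-BARRED

The claim accrued on July 7, 2018 — the later of the October 26, 2016 act and the July 7, 2018 discovery.
Adding the 30 months base period to July 7, 2018 gives a deadline of January 7, 2021, before any tolling.
The defendant's active military service from December 9, 2020 to April 25, 2021 tolled the period for 137 days, extending the deadline to May 24, 2021.
Nothing else in the chronology tolls or restarts the period.
Strand filed on July 17, 2021, after the May 24, 2021 deadline, so the action is time-barred.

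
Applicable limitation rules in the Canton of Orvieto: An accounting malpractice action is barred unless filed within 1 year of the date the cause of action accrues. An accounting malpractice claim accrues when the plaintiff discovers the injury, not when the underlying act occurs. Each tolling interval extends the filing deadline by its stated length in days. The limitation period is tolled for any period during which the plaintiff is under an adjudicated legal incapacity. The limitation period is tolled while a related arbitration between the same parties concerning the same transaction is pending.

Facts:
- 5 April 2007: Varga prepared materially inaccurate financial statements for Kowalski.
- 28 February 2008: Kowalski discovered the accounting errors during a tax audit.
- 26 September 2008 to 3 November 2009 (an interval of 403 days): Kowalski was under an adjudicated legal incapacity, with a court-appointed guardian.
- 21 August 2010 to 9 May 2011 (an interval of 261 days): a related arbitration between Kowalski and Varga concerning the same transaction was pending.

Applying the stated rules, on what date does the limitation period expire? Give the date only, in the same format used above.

7 April 2010

Under the discovery rule, the claim accrued on 28 February 2008, when Kowalski discovered the injury — not on the 5 April 2007 date of the underlying act.
1 year from 28 February 2008 is 28 February 2009.
The period was tolled for 403 days by the plaintiff's legal incapacity (26 September 2008 to 3 November 2009), pushing the deadline to 7 April 2010.
The pending related arbitration from 21 August 2010 to 9 May 2011 began after the period had already run on 7 April 2010, so it has no tolling effect.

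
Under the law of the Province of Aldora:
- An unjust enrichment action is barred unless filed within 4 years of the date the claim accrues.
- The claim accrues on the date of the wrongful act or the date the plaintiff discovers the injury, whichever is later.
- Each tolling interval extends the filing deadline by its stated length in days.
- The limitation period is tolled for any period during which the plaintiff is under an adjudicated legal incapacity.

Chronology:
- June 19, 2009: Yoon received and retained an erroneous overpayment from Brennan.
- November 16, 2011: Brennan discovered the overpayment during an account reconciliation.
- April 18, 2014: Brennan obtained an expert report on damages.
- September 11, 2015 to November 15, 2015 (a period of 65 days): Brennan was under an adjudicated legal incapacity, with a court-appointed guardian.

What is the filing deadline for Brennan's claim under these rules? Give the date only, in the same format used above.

Because discovery on November 16, 2011 post-dates the June 19, 2009 act, accrual under the later-of rule falls on November 16, 2011.
Adding the 4 years base period to November 16, 2011 gives a deadline of November 16, 2015, before any tolling.
The plaintiff's legal incapacity from September 11, 2015 to November 15, 2015 tolled the period for 65 days, extending the deadline to January 20, 2016.
Nothing else in the chronology tolls or restarts the period.

January 20, 2016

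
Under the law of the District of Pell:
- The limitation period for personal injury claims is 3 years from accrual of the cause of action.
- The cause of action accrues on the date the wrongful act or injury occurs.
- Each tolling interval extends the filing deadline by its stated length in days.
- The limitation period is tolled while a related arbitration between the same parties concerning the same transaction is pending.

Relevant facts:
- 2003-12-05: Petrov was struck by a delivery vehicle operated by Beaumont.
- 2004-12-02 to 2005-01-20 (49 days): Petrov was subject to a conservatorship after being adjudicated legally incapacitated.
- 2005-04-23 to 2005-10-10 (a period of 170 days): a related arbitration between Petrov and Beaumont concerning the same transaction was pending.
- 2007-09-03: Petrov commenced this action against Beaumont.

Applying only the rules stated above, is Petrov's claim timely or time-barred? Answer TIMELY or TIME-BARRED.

TIME-BARRED

The claim accrued on 2003-12-05, when the wrongful act occurred.
3 years from 2003-12-05 is 2006-12-05.
The period was tolled for 170 days by the pending related arbitration (2005-04-23 to 2005-10-10), pushing the deadline to 2007-05-24.
The plaintiff's legal incapacity from 2004-12-02 to 2005-01-20 does not toll the period, because no stated rule makes the plaintiff's incapacity a tolling event.
The 2007-09-03 filing falls after the 2007-05-24 deadline; the claim is time-barred.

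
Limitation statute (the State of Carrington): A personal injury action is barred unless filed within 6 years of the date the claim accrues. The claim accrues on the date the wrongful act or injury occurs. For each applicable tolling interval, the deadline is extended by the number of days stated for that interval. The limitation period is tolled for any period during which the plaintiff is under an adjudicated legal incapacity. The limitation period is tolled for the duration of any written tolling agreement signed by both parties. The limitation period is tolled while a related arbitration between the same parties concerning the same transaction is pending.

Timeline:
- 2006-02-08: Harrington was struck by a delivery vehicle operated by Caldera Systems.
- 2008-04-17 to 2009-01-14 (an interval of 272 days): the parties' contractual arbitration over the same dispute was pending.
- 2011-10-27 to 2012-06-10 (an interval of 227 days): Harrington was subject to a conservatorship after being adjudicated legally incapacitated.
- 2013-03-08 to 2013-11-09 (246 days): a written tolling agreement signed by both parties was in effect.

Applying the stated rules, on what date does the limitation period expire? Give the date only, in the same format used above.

2014-02-22

The claim accrued on 2006-02-08, the date of the act.
6 years from 2006-02-08 is 2012-02-08.
The pending related arbitration from 2008-04-17 to 2009-01-14 tolled the period for 272 days, extending the deadline to 2012-11-06.
Because the plaintiff's legal incapacity ran from 2011-10-27 to 2012-06-10, the deadline is extended by 227 days to 2013-06-21.
The period was tolled for 246 days by the written tolling agreement (2013-03-08 to 2013-11-09), pushing the deadline to 2014-02-22.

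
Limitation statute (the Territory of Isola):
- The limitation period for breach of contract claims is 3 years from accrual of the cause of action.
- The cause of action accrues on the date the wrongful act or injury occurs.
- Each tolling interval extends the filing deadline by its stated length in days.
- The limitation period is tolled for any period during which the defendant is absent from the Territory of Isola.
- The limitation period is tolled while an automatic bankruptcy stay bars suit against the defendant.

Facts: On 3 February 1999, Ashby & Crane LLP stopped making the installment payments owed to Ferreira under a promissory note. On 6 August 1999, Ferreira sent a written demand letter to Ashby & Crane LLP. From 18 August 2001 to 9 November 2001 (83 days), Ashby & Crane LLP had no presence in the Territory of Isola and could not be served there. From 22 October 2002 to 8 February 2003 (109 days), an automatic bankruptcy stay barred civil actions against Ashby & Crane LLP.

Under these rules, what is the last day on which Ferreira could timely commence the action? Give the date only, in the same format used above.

27 April 2002

The cause of action accrued on 3 February 1999, the date of the act.
Adding the 3 years base period to 3 February 1999 gives a deadline of 3 February 2002, before any tolling.
Because the defendant's absence from the jurisdiction ran from 18 August 2001 to 9 November 2001, the deadline is extended by 83 days to 27 April 2002.
The automatic bankruptcy stay from 22 October 2002 to 8 February 2003 began after the period had already run on 27 April 2002, so it has no tolling effect.
Nothing else in the chronology tolls or restarts the period.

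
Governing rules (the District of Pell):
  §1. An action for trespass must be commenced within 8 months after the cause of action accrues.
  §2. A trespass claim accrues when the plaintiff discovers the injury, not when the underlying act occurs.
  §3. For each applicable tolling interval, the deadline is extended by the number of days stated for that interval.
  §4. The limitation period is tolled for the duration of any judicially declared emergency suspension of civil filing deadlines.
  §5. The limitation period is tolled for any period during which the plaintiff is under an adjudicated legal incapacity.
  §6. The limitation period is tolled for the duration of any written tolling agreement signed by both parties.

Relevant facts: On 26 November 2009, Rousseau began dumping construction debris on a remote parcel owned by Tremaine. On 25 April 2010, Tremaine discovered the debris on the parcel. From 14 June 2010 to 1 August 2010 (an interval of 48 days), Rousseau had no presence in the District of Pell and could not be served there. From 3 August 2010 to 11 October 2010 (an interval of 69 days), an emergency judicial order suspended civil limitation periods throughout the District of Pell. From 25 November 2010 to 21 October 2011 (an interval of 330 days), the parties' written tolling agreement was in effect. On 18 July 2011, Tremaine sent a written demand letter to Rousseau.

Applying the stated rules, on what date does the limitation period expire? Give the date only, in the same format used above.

Accrual is tied to discovery, so the period began on 25 April 2010 rather than on 26 November 2009 when the act occurred.
Adding the 8 months base period to 25 April 2010 gives a deadline of 25 December 2010, before any tolling.
Because the emergency suspension of filing deadlines ran from 3 August 2010 to 11 October 2010, the deadline is extended by 69 days to 4 March 2011.
The written tolling agreement from 25 November 2010 to 21 October 2011 tolled the period for 330 days, extending the deadline to 28 January 2012.
No stated provision tolls the period for the defendant's absence, so the interval from 14 June 2010 to 1 August 2010 has no effect on the deadline.
The other events in the timeline have no effect on the limitation period under the stated rules.

28 January 2012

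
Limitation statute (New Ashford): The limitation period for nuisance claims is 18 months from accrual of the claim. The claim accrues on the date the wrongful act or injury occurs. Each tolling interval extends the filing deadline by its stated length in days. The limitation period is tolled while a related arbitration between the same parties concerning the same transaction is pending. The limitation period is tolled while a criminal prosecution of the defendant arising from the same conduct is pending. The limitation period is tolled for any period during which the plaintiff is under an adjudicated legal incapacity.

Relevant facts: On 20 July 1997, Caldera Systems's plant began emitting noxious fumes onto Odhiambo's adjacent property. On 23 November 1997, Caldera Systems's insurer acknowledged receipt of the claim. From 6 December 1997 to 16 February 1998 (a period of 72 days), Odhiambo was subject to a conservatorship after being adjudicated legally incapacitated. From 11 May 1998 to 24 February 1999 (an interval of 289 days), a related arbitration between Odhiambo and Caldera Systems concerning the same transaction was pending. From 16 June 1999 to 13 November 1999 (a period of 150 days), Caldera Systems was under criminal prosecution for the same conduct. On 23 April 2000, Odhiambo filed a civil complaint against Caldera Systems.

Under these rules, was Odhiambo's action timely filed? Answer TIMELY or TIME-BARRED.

TIMELY

The limitation period began to run on 20 July 1997.
The untolled deadline — 18 months after 20 July 1997 — is 20 January 1999.
Because the plaintiff's legal incapacity ran from 6 December 1997 to 16 February 1998, the deadline is extended by 72 days to 2 April 1999.
Because the pending related arbitration ran from 11 May 1998 to 24 February 1999, the deadline is extended by 289 days to 16 January 2000.
The period was tolled for 150 days by the pending criminal prosecution (16 June 1999 to 13 November 1999), pushing the deadline to 14 June 2000.
None of the other events listed affects the running of the period under the stated rules.
Filing on 23 April 2000 beat the 14 June 2000 deadline — the action is timely.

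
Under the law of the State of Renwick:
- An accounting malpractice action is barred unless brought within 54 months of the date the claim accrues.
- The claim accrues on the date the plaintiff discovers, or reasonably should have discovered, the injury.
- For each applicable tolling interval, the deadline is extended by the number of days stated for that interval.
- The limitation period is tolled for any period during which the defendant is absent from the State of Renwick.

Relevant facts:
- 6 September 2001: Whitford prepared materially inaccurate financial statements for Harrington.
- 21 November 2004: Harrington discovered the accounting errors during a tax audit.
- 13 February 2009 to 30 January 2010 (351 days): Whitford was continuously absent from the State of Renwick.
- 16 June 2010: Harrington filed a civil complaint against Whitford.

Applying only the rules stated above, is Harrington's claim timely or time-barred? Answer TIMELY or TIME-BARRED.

Under the discovery rule, the claim accrued on 21 November 2004, when Harrington discovered the injury — not on the 6 September 2001 date of the underlying act.
The untolled deadline — 54 months after 21 November 2004 — is 21 May 2009.
Because the defendant's absence from the jurisdiction ran from 13 February 2009 to 30 January 2010, the deadline is extended by 351 days to 7 May 2010.
The 16 June 2010 filing falls after the 7 May 2010 deadline; the claim is time-barred.

TIME-BARRED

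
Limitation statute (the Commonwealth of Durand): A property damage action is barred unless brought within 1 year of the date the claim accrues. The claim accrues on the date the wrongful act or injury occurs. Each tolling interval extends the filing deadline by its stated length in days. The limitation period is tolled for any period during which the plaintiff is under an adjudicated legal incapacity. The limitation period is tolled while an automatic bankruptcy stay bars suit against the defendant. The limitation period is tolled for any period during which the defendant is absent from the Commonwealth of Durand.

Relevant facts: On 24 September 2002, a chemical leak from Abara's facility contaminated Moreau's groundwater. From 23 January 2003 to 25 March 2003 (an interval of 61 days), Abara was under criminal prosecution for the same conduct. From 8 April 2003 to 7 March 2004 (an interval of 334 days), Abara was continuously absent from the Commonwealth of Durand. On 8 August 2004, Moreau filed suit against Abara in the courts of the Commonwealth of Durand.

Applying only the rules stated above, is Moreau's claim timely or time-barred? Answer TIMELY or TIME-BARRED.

TIMELY

The claim accrued on 24 September 2002, the date of the act.
The untolled deadline — 1 year after 24 September 2002 — is 24 September 2003.
The period was tolled for 334 days by the defendant's absence from the jurisdiction (8 April 2003 to 7 March 2004), pushing the deadline to 23 August 2004.
No stated provision tolls the period for a criminal prosecution, so the interval from 23 January 2003 to 25 March 2003 has no effect on the deadline.
The 8 August 2004 filing precedes the 23 August 2004 deadline; the claim is timely.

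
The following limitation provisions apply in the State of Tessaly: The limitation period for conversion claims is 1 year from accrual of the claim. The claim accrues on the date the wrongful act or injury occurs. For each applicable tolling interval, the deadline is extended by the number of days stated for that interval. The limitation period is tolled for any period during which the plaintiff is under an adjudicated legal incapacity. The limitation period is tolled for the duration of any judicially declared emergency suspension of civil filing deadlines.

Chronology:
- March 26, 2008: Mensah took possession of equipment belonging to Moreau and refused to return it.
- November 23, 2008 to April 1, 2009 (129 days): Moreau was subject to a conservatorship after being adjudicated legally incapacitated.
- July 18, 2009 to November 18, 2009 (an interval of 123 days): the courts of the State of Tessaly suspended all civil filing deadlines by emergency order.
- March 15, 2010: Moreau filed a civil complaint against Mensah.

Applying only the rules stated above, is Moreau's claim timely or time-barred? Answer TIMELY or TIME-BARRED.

TIME-BARRED

The claim accrued on March 26, 2008, the date of the act.
1 year from March 26, 2008 is March 26, 2009.
The period was tolled for 129 days by the plaintiff's legal incapacity (November 23, 2008 to April 1, 2009), pushing the deadline to August 2, 2009.
The period was tolled for 123 days by the emergency suspension of filing deadlines (July 18, 2009 to November 18, 2009), pushing the deadline to December 3, 2009.
Moreau filed on March 15, 2010, after the December 3, 2009 deadline, so the action is time-barred.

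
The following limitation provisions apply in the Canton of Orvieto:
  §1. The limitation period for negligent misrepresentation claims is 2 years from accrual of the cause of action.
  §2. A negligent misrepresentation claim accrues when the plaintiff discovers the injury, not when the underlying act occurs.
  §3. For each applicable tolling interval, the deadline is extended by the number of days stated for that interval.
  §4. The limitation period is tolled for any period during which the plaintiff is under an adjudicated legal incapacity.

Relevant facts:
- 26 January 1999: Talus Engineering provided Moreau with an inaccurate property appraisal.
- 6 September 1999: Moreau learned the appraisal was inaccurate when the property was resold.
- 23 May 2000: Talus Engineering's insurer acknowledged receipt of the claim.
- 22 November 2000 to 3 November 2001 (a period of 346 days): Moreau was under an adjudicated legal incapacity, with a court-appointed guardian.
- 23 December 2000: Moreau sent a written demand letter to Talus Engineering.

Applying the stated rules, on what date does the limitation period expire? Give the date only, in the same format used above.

The claim did not accrue until Moreau discovered the injury on 6 September 1999; the 26 January 1999 act date does not start the clock under the stated rule.
Adding the 2 years base period to 6 September 1999 gives a deadline of 6 September 2001, before any tolling.
Because the plaintiff's legal incapacity ran from 22 November 2000 to 3 November 2001, the deadline is extended by 346 days to 18 August 2002.
The other events in the timeline have no effect on the limitation period under the stated rules.

18 August 2002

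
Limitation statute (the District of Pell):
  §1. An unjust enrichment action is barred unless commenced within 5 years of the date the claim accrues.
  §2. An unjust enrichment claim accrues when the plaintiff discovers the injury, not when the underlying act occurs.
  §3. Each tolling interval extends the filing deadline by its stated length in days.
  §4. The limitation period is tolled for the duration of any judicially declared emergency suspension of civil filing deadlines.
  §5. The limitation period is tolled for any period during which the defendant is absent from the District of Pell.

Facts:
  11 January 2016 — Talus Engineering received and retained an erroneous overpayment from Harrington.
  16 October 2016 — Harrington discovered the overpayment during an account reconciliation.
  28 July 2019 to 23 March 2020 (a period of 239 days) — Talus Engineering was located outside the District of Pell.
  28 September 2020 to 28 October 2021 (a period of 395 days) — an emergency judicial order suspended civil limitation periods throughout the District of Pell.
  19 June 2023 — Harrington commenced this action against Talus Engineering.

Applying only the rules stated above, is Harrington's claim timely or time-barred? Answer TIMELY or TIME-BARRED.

Accrual is tied to discovery, so the period began on 16 October 2016 rather than on 11 January 2016 when the act occurred.
Adding the 5 years base period to 16 October 2016 gives a deadline of 16 October 2021, before any tolling.
The defendant's absence from the jurisdiction from 28 July 2019 to 23 March 2020 tolled the period for 239 days, extending the deadline to 12 June 2022.
The emergency suspension of filing deadlines from 28 September 2020 to 28 October 2021 tolled the period for 395 days, extending the deadline to 12 July 2023.
Harrington filed on 19 June 2023, before the 12 July 2023 deadline, so the action is timely.

TIMELY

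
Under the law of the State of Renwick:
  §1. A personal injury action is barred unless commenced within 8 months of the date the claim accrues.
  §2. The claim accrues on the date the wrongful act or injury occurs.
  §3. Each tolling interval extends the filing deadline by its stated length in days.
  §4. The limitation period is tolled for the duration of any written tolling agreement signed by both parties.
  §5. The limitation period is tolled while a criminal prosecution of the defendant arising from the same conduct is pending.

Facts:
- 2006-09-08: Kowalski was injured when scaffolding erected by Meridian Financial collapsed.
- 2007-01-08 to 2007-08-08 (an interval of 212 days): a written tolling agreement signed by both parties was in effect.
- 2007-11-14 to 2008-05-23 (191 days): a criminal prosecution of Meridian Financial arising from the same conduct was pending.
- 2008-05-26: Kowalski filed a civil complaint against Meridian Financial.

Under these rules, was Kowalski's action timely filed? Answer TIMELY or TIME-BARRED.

The claim accrued on 2006-09-08, when the wrongful act occurred.
8 months from 2006-09-08 is 2007-05-08.
Because the written tolling agreement ran from 2007-01-08 to 2007-08-08, the deadline is extended by 212 days to 2007-12-06.
Because the pending criminal prosecution ran from 2007-11-14 to 2008-05-23, the deadline is extended by 191 days to 2008-06-14.
Kowalski filed on 2008-05-26, before the 2008-06-14 deadline, so the action is timely.

TIMELY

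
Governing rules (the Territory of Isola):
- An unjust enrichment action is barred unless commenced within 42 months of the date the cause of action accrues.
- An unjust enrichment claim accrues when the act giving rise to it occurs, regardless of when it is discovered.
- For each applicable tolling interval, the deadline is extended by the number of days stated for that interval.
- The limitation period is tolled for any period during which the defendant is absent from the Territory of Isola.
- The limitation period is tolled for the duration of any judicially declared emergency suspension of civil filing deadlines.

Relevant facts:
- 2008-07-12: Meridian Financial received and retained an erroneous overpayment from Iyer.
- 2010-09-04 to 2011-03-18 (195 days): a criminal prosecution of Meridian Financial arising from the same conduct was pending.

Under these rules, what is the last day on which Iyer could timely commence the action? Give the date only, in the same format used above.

The cause of action accrued on 2008-07-12, the date of the act.
The untolled deadline — 42 months after 2008-07-12 — is 2012-01-12.
Although a criminal prosecution ran from 2010-09-04 to 2011-03-18, the stated rules do not make that a tolling event, so it is disregarded.

2012-01-12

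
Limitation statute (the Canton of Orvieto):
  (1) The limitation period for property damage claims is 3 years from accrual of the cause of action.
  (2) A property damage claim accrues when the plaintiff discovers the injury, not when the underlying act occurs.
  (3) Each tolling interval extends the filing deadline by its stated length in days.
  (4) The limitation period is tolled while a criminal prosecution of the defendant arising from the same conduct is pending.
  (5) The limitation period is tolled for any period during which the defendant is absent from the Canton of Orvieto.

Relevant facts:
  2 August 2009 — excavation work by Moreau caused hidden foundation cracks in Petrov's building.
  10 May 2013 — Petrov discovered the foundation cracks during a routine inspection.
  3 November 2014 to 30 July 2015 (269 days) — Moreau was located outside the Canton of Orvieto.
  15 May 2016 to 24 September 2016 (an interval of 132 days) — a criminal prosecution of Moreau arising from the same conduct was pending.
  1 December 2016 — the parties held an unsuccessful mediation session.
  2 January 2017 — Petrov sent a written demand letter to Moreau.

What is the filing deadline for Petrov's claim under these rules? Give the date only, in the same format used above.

Accrual is tied to discovery, so the period began on 10 May 2013 rather than on 2 August 2009 when the act occurred.
3 years from 10 May 2013 is 10 May 2016.
The defendant's absence from the jurisdiction from 3 November 2014 to 30 July 2015 tolled the period for 269 days, extending the deadline to 3 February 2017.
The period was tolled for 132 days by the pending criminal prosecution (15 May 2016 to 24 September 2016), pushing the deadline to 15 June 2017.
Nothing else in the chronology tolls or restarts the period.

15 June 2017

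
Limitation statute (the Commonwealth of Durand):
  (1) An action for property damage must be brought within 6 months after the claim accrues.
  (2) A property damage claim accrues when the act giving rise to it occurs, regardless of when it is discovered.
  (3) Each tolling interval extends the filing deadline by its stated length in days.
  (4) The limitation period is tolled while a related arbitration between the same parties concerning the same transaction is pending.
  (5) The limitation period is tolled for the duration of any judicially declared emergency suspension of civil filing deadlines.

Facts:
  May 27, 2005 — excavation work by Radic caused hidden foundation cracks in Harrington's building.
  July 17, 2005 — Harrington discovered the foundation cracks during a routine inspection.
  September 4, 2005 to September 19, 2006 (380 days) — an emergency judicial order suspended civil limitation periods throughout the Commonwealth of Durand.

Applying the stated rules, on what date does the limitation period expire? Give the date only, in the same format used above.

Because the rule ties accrual to occurrence, the claim accrued on May 27, 2005, not on the July 17, 2005 discovery date.
6 months from May 27, 2005 is November 27, 2005.
Because the emergency suspension of filing deadlines ran from September 4, 2005 to September 19, 2006, the deadline is extended by 380 days to December 12, 2006.

December 12, 2006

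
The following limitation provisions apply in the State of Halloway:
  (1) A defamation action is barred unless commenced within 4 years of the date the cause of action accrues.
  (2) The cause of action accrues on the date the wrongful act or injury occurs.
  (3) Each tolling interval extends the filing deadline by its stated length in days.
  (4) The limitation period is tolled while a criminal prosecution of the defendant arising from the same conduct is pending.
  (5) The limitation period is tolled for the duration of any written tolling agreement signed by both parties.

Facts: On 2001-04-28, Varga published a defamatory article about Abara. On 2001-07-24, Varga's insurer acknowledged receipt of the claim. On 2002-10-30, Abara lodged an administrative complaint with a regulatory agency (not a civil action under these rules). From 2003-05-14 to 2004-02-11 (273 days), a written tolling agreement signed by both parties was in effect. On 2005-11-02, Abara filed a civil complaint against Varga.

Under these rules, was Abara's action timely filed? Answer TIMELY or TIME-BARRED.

TIMELY

The claim accrued on 2001-04-28, when the wrongful act occurred.
The untolled deadline — 4 years after 2001-04-28 — is 2005-04-28.
Because the written tolling agreement ran from 2003-05-14 to 2004-02-11, the deadline is extended by 273 days to 2006-01-26.
The other events in the timeline have no effect on the limitation period under the stated rules.
Filing on 2005-11-02 beat the 2006-01-26 deadline — the action is timely.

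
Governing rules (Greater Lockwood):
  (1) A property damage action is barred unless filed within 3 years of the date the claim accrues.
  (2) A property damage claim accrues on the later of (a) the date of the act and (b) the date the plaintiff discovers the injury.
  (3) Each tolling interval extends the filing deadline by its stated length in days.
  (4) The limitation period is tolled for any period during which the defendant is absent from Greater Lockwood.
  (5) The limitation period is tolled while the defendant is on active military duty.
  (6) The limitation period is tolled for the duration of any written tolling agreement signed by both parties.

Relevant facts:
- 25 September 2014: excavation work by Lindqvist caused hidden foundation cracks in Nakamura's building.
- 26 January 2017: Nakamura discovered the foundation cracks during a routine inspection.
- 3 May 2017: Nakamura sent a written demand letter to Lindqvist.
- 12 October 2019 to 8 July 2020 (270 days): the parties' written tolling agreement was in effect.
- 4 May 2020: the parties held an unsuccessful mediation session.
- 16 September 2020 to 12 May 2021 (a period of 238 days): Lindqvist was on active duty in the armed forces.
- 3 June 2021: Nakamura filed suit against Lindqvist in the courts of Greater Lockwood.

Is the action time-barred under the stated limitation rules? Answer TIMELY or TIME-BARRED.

Taking the later of the act (25 September 2014) and discovery (26 January 2017), the claim accrued on 26 January 2017.
3 years from 26 January 2017 is 26 January 2020.
The period was tolled for 270 days by the written tolling agreement (12 October 2019 to 8 July 2020), pushing the deadline to 22 October 2020.
Because the defendant's active military service ran from 16 September 2020 to 12 May 2021, the deadline is extended by 238 days to 17 June 2021.
The other events in the timeline have no effect on the limitation period under the stated rules.
Filing on 3 June 2021 beat the 17 June 2021 deadline — the action is timely.

TIMELY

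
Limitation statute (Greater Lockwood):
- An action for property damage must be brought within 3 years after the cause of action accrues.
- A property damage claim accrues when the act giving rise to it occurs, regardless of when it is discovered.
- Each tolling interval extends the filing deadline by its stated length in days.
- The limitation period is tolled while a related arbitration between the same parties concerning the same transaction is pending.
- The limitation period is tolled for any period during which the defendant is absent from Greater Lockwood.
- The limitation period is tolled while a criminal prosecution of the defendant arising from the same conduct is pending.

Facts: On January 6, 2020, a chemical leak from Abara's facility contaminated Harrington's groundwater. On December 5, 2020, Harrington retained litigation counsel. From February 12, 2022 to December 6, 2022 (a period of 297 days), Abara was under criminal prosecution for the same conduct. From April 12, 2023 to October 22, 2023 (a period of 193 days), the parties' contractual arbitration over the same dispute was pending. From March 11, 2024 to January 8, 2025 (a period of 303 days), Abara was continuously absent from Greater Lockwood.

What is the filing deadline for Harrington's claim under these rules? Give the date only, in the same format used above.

March 9, 2025

The limitation period began to run on January 6, 2020.
The untolled deadline — 3 years after January 6, 2020 — is January 6, 2023.
The period was tolled for 297 days by the pending criminal prosecution (February 12, 2022 to December 6, 2022), pushing the deadline to October 30, 2023.
The pending related arbitration from April 12, 2023 to October 22, 2023 tolled the period for 193 days, extending the deadline to May 10, 2024.
The defendant's absence from the jurisdiction from March 11, 2024 to January 8, 2025 tolled the period for 303 days, extending the deadline to March 9, 2025.
None of the other events listed affects the running of the period under the stated rules.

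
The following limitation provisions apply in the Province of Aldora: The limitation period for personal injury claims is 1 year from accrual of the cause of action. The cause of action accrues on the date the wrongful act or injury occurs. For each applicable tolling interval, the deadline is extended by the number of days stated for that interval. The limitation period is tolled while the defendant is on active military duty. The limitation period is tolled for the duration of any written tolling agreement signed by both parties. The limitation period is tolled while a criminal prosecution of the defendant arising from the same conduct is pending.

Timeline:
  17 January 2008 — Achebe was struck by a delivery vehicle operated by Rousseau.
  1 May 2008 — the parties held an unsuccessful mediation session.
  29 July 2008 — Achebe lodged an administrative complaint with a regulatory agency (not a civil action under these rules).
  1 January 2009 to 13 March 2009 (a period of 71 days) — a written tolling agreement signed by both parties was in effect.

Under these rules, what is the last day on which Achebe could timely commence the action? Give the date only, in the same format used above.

29 March 2009

The claim accrued on 17 January 2008, when the wrongful act occurred.
Adding the 1 year base period to 17 January 2008 gives a deadline of 17 January 2009, before any tolling.
Because the written tolling agreement ran from 1 January 2009 to 13 March 2009, the deadline is extended by 71 days to 29 March 2009.
Nothing else in the chronology tolls or restarts the period.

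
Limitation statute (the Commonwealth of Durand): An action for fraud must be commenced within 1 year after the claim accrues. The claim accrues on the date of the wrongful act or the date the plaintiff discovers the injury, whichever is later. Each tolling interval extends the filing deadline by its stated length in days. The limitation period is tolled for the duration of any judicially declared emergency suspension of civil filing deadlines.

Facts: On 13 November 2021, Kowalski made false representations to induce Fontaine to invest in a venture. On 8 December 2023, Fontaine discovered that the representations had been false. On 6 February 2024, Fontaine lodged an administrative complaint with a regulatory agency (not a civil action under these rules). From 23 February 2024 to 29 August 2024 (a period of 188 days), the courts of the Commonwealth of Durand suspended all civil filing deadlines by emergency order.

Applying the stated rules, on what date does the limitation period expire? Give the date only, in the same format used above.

14 June 2025

Because discovery on 8 December 2023 post-dates the 13 November 2021 act, accrual under the later-of rule falls on 8 December 2023.
1 year from 8 December 2023 is 8 December 2024.
Because the emergency suspension of filing deadlines ran from 23 February 2024 to 29 August 2024, the deadline is extended by 188 days to 14 June 2025.
Nothing else in the chronology tolls or restarts the period.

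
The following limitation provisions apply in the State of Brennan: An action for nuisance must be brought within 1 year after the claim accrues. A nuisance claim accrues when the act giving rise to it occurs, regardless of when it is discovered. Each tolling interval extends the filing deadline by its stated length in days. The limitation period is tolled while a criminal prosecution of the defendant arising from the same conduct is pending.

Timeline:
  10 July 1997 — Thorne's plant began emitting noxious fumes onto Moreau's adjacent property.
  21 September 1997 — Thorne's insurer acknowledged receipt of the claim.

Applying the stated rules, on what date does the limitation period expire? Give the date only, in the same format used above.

10 July 1998

The claim accrued on 10 July 1997, when the wrongful act occurred.
1 year from 10 July 1997 is 10 July 1998.
Nothing else in the chronology tolls or restarts the period.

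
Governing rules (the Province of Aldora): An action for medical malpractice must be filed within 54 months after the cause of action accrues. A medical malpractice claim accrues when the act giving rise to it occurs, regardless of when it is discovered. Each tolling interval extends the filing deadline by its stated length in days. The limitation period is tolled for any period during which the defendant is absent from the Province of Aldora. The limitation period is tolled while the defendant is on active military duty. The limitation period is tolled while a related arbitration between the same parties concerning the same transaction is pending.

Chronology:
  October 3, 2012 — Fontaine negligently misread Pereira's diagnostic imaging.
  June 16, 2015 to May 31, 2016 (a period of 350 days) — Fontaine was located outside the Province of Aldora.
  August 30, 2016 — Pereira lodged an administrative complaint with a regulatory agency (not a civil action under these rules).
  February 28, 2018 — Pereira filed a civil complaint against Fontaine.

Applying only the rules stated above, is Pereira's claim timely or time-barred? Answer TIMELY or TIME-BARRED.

The cause of action accrued on October 3, 2012, the date of the act.
The untolled deadline — 54 months after October 3, 2012 — is April 3, 2017.
Because the defendant's absence from the jurisdiction ran from June 16, 2015 to May 31, 2016, the deadline is extended by 350 days to March 19, 2018.
The other events in the timeline have no effect on the limitation period under the stated rules.
The February 28, 2018 filing precedes the March 19, 2018 deadline; the claim is timely.

TIMELY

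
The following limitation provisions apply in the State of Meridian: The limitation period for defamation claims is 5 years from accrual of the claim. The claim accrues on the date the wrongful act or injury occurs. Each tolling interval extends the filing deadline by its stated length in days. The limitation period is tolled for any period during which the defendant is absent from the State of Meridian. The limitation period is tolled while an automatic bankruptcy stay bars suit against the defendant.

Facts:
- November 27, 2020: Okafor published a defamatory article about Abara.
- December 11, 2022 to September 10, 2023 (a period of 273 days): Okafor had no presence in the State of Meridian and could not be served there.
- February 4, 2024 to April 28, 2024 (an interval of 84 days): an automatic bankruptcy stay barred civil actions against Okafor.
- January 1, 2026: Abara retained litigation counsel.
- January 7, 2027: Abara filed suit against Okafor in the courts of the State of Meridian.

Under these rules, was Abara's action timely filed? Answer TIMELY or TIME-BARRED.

TIME-BARRED

The claim accrued on November 27, 2020, the date of the act.
The untolled deadline — 5 years after November 27, 2020 — is November 27, 2025.
Because the defendant's absence from the jurisdiction ran from December 11, 2022 to September 10, 2023, the deadline is extended by 273 days to August 27, 2026.
Because the automatic bankruptcy stay ran from February 4, 2024 to April 28, 2024, the deadline is extended by 84 days to November 19, 2026.
The other events in the timeline have no effect on the limitation period under the stated rules.
Filing on January 7, 2027 missed the November 19, 2026 deadline — the action is time-barred.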